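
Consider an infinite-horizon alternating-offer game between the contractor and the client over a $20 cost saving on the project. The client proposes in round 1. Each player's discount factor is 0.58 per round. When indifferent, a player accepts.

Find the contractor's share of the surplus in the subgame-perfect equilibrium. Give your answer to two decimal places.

Let x be the client's share when the client proposes and y be the contractor's share when the contractor proposes.
The contractor accepts iff offered ≥ 0.58·y, so x = 20 − 0.58y. Symmetrically y = 20 − 0.58x.
Substituting: x = 20 − 0.58(20 − 0.58x), giving x(1 − 0.58·0.58) = 20(1 − 0.58).
So x = 20 × 0.42 / 0.6636 ≈ 12.6582, and the contractor receives 20 − x ≈ 7.3418.

7.34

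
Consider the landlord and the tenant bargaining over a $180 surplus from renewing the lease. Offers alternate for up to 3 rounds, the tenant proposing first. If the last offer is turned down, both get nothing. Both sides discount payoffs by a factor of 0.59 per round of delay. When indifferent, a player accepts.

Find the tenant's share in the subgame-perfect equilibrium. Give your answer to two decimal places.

136.46

Round 3 (the tenant proposes): the landlord will accept anything ≥ 0, so the tenant offers 0 and keeps 180.
Round 2 (the landlord proposes): the tenant can get 180 next round, worth 0.59 × 180 = 106.2 now; the landlord offers that and keeps 73.8.
Round 1 (the tenant proposes): the landlord can get 73.8 next round, worth 0.59 × 73.8 = 43.542 now, so the tenant offers 43.542, keeping 136.458.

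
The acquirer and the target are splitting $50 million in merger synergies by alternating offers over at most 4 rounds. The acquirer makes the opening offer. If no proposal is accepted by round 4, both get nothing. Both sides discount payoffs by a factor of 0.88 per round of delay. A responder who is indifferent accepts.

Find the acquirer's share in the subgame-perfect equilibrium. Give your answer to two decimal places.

10.65

Round 4 (the target proposes): rejection yields 0 for the acquirer; the target offers 0 and keeps 50.
Round 3 (the acquirer proposes): the target can get 50 next round, worth 0.88 × 50 = 44 now; the acquirer offers that and keeps 6.
Round 2 (the target proposes): the acquirer can get 6 next round, worth 0.88 × 6 = 5.28 now. The target offers 5.28 and keeps 50 − 5.28 = 44.72.
Round 1 (the acquirer proposes): the target can get 44.72 next round, worth 0.88 × 44.72 = 39.3536 now; the acquirer offers that and keeps 10.6464.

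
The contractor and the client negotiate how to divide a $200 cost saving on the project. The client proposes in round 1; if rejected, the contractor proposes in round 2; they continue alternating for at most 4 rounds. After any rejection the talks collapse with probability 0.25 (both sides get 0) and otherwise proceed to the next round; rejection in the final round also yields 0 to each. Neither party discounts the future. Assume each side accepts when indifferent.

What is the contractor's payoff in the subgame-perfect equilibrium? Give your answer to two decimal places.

Round 4 (the contractor proposes): the client will accept anything ≥ 0, so the contractor offers 0 and keeps 200.
Round 3 (the client proposes): rejecting gives the contractor an expected 0.75 × 200 = 150. The client offers 150 and keeps 200 − 150 = 50.
Round 2 (the contractor proposes): rejecting gives the client an expected 0.75 × 50 = 37.5; the contractor offers that and keeps 162.5.
Round 1 (the client proposes): rejecting gives the contractor an expected 0.75 × 162.5 = 121.875; the client offers that and keeps 78.125.

121.88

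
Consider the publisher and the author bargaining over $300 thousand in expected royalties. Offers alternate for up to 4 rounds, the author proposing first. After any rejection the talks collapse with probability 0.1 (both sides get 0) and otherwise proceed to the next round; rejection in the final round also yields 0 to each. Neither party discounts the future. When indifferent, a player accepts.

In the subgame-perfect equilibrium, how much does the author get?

54.3

Round 4 (the publisher proposes): the author will accept anything ≥ 0, so the publisher offers 0 and keeps 300.
Round 3 (the author proposes): rejecting gives the publisher an expected 0.9 × 300 = 270; the author offers that and keeps 30.
Round 2 (the publisher proposes): rejecting gives the author an expected 0.9 × 30 = 27. The publisher offers 27 and keeps 300 − 27 = 273.
Round 1 (the author proposes): rejecting gives the publisher an expected 0.9 × 273 = 245.7. The author offers 245.7 and keeps 300 − 245.7 = 54.3.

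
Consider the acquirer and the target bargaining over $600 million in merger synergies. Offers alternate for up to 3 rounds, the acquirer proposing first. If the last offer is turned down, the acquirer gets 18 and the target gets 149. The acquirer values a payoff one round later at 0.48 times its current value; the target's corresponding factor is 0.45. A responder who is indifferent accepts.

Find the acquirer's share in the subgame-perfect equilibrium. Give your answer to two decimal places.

Solve by backward induction from round 3.
Round 3 (the acquirer proposes): the target gets 149 if talks fail, so the acquirer offers 149 and keeps 451.
Round 2 (the target proposes): the acquirer can get 451 next round, worth 0.48 × 451 = 216.48 now; the target offers that and keeps 383.52.
Round 1 (the acquirer proposes): the target can get 383.52 next round, worth 0.45 × 383.52 = 172.584 now, so the acquirer offers 172.584, keeping 427.416.

427.42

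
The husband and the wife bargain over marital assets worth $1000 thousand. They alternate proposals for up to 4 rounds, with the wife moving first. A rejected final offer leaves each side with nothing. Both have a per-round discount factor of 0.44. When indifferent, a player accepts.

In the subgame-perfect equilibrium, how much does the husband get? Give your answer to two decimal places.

Round 4 (the husband proposes): rejection yields 0 for the wife; the husband offers 0 and keeps 1000.
Round 3 (the wife proposes): the husband can get 1000 next round, worth 0.44 × 1000 = 440 now; the wife offers that and keeps 560.
Round 2 (the husband proposes): the wife can get 560 next round, worth 0.44 × 560 = 246.4 now. The husband offers 246.4 and keeps 1000 − 246.4 = 753.6.
Round 1 (the wife proposes): the husband can get 753.6 next round, worth 0.44 × 753.6 = 331.584 now, so the wife offers 331.584, keeping 668.416.

331.58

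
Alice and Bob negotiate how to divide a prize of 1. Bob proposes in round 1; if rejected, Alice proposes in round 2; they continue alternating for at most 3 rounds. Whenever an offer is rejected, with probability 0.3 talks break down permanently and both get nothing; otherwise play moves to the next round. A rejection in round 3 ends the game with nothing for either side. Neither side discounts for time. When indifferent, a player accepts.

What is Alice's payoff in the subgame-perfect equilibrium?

By backward induction:
Round 3 (Bob proposes): Alice will accept anything ≥ 0, so Bob offers 0 and keeps 1.
Round 2 (Alice proposes): rejecting gives Bob an expected 0.7 × 1 = 0.7, so Alice offers 0.7, keeping 0.3.
Round 1 (Bob proposes): rejecting gives Alice an expected 0.7 × 0.3 = 0.21. Bob offers 0.21 and keeps 1 − 0.21 = 0.79.

0.21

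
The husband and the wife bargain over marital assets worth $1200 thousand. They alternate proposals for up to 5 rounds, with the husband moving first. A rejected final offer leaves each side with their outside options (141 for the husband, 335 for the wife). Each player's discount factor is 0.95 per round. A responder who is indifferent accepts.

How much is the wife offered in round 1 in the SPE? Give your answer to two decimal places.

381.30

Solve by backward induction from round 5.
Round 5 (the husband proposes): the wife gets 335 if talks fail, so the husband offers 335 and keeps 865.
Round 4 (the wife proposes): the husband can get 865 next round, worth 0.95 × 865 = 821.75 now, so the wife offers 821.75, keeping 378.25.
Round 3 (the husband proposes): the wife can get 378.25 next round, worth 0.95 × 378.25 = 359.3375 now. The husband offers 359.3375 and keeps 1200 − 359.3375 = 840.6625.
Round 2 (the wife proposes): the husband can get 840.6625 next round, worth 0.95 × 840.6625 = 798.629375 now, so the wife offers 798.629375, keeping 401.370625.
Round 1 (the husband proposes): the wife can get 401.370625 next round, worth 0.95 × 401.370625 = 381.30209375 now, so the husband offers 381.30209375, keeping 818.69790625.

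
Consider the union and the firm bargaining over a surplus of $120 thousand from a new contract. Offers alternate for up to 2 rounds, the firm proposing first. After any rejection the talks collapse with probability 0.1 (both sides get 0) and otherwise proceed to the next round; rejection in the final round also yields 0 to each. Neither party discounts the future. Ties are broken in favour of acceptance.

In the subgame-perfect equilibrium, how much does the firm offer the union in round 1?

108

By backward induction:
Round 2 (the union proposes): rejection yields 0 for the firm; the union offers 0 and keeps 120.
Round 1 (the firm proposes): rejecting gives the union an expected 0.9 × 120 = 108. The firm offers 108 and keeps 120 − 108 = 12.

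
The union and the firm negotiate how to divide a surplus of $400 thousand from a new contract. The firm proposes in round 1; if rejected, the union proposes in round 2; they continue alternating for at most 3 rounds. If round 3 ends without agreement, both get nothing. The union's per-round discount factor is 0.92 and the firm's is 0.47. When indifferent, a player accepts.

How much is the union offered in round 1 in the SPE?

195.04

Round 3 (the firm proposes): rejection yields 0 for the union; the firm offers 0 and keeps 400.
Round 2 (the union proposes): the firm can get 400 next round, worth 0.47 × 400 = 188 now; the union offers that and keeps 212.
Round 1 (the firm proposes): the union can get 212 next round, worth 0.92 × 212 = 195.04 now; the firm offers that and keeps 204.96.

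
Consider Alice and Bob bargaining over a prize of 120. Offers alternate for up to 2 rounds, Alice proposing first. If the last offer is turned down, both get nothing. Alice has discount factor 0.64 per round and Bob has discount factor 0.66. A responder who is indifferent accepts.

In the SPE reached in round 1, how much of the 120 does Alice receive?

Work backward from the last round.
Round 2 (Bob proposes): rejection yields 0 for Alice; Bob offers 0 and keeps 120.
Round 1 (Alice proposes): Bob can get 120 next round, worth 0.66 × 120 = 79.2 now, so Alice offers 79.2, keeping 40.8.

40.8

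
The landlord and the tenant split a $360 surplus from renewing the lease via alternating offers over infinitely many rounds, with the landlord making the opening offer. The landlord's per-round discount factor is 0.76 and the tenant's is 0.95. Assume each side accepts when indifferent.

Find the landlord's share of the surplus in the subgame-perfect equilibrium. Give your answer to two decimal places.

64.75

Let x be the landlord's share when the landlord proposes and y be the tenant's share when the tenant proposes.
The tenant accepts iff offered ≥ 0.95·y, so x = 360 − 0.95y. Symmetrically y = 360 − 0.76x.
Substituting: x = 360 − 0.95(360 − 0.76x), giving x(1 − 0.76·0.95) = 360(1 − 0.95).
So x = 360 × 0.05 / 0.278 ≈ 64.7482, and the tenant receives 360 − x ≈ 295.2518.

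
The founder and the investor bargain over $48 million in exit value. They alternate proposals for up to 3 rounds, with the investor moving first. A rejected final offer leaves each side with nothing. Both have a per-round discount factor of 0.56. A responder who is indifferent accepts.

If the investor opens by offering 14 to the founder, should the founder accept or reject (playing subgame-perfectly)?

Accept

Work out the founder's continuation value if the offer is rejected.
Round 3 (the investor proposes): the founder will accept anything ≥ 0, so the investor offers 0 and keeps 48.
Round 2 (the founder proposes): the investor can get 48 next round, worth 0.56 × 48 = 26.88 now; the founder offers that and keeps 21.12.
So by rejecting in round 1, the founder gets 21.12 next round, worth 0.56 × 21.12 = 11.8272 now.
Offer 14 ≥ 11.8272, so the founder accepts.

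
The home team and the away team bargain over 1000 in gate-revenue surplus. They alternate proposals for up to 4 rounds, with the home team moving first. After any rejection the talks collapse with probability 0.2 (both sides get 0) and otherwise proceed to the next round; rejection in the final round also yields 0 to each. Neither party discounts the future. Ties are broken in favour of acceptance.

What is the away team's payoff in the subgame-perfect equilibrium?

672

Round 4 (the away team proposes): the home team will accept anything ≥ 0, so the away team offers 0 and keeps 1000.
Round 3 (the home team proposes): rejecting gives the away team an expected 0.8 × 1000 = 800; the home team offers that and keeps 200.
Round 2 (the away team proposes): rejecting gives the home team an expected 0.8 × 200 = 160. The away team offers 160 and keeps 1000 − 160 = 840.
Round 1 (the home team proposes): rejecting gives the away team an expected 0.8 × 840 = 672; the home team offers that and keeps 328.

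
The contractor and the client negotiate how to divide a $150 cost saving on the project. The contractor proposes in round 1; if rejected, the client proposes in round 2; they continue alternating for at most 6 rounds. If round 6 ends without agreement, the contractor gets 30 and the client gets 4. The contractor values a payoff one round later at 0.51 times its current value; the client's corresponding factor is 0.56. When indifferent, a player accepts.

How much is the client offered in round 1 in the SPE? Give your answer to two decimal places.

Round 6 (the client proposes): the contractor gets 30 if talks fail, so the client offers 30 and keeps 120.
Round 5 (the contractor proposes): the client can get 120 next round, worth 0.56 × 120 = 67.2 now, so the contractor offers 67.2, keeping 82.8.
Round 4 (the client proposes): the contractor can get 82.8 next round, worth 0.51 × 82.8 = 42.228 now; the client offers that and keeps 107.772.
Round 3 (the contractor proposes): the client can get 107.772 next round, worth 0.56 × 107.772 = 60.35232 now; the contractor offers that and keeps 89.64768.
Round 2 (the client proposes): the contractor can get 89.64768 next round, worth 0.51 × 89.64768 = 45.7203168 now. The client offers 45.7203168 and keeps 150 − 45.7203168 = 104.2796832.
Round 1 (the contractor proposes): the client can get 104.2796832 next round, worth 0.56 × 104.2796832 = 58.396622592 now; the contractor offers that and keeps 91.603377408.

58.40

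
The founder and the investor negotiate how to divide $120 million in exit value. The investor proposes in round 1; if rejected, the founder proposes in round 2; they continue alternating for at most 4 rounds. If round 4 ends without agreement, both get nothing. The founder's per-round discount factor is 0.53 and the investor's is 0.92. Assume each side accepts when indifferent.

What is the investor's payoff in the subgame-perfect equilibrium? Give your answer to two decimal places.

83.90

Round 4 (the founder proposes): rejection yields 0 for the investor; the founder offers 0 and keeps 120.
Round 3 (the investor proposes): the founder can get 120 next round, worth 0.53 × 120 = 63.6 now, so the investor offers 63.6, keeping 56.4.
Round 2 (the founder proposes): the investor can get 56.4 next round, worth 0.92 × 56.4 = 51.888 now, so the founder offers 51.888, keeping 68.112.
Round 1 (the investor proposes): the founder can get 68.112 next round, worth 0.53 × 68.112 = 36.09936 now, so the investor offers 36.09936, keeping 83.90064.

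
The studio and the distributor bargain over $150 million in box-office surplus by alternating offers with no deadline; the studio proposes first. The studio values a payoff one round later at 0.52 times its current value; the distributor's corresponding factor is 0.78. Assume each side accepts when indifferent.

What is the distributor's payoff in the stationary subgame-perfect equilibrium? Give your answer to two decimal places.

Let x be the studio's share when the studio proposes and y be the distributor's share when the distributor proposes.
The distributor accepts iff offered ≥ 0.78·y, so x = 150 − 0.78y. Symmetrically y = 150 − 0.52x.
Substituting: x = 150 − 0.78(150 − 0.52x), giving x(1 − 0.52·0.78) = 150(1 − 0.78).
So x = 150 × 0.22 / 0.5944 ≈ 55.5182, and the distributor receives 150 − x ≈ 94.4818.

94.48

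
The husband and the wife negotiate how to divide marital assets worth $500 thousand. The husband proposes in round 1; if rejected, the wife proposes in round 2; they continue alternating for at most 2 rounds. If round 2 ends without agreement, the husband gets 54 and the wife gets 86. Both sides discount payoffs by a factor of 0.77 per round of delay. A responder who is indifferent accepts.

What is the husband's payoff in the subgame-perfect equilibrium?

156.58

Work backward from the last round.
Round 2 (the wife proposes): the husband gets 54 if talks fail, so the wife offers 54 and keeps 446.
Round 1 (the husband proposes): the wife can get 446 next round, worth 0.77 × 446 = 343.42 now, so the husband offers 343.42, keeping 156.58.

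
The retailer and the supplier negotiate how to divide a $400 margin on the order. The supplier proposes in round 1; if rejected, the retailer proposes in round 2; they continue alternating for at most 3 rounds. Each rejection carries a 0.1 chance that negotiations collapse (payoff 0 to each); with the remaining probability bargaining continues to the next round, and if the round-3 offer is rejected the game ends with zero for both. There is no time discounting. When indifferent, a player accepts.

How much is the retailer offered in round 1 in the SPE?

36

Round 3 (the supplier proposes): rejection yields 0 for the retailer; the supplier offers 0 and keeps 400.
Round 2 (the retailer proposes): rejecting gives the supplier an expected 0.9 × 400 = 360, so the retailer offers 360, keeping 40.
Round 1 (the supplier proposes): rejecting gives the retailer an expected 0.9 × 40 = 36. The supplier offers 36 and keeps 400 − 36 = 364.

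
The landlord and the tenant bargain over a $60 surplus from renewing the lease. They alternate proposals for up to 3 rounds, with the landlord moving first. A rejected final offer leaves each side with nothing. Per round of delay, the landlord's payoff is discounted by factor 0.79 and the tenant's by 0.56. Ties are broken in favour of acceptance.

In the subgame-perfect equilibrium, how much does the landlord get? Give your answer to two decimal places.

By backward induction:
Round 3 (the landlord proposes): the tenant will accept anything ≥ 0, so the landlord offers 0 and keeps 60.
Round 2 (the tenant proposes): the landlord can get 60 next round, worth 0.79 × 60 = 47.4 now; the tenant offers that and keeps 12.6.
Round 1 (the landlord proposes): the tenant can get 12.6 next round, worth 0.56 × 12.6 = 7.056 now. The landlord offers 7.056 and keeps 60 − 7.056 = 52.944.

52.94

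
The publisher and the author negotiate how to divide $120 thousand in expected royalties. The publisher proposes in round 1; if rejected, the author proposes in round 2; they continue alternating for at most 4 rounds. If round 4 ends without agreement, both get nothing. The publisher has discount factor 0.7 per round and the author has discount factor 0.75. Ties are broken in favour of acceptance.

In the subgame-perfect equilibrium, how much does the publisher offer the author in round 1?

By backward induction:
Round 4 (the author proposes): rejection yields 0 for the publisher; the author offers 0 and keeps 120.
Round 3 (the publisher proposes): the author can get 120 next round, worth 0.75 × 120 = 90 now, so the publisher offers 90, keeping 30.
Round 2 (the author proposes): the publisher can get 30 next round, worth 0.7 × 30 = 21 now, so the author offers 21, keeping 99.
Round 1 (the publisher proposes): the author can get 99 next round, worth 0.75 × 99 = 74.25 now; the publisher offers that and keeps 45.75.

74.25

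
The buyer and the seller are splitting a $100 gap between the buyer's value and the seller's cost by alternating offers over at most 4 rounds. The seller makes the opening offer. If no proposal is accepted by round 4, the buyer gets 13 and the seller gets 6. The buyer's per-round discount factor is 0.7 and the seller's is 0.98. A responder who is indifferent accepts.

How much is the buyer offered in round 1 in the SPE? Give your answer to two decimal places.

Work backward from the last round.
Round 4 (the buyer proposes): the seller gets 6 if talks fail, so the buyer offers 6 and keeps 94.
Round 3 (the seller proposes): the buyer can get 94 next round, worth 0.7 × 94 = 65.8 now; the seller offers that and keeps 34.2.
Round 2 (the buyer proposes): the seller can get 34.2 next round, worth 0.98 × 34.2 = 33.516 now; the buyer offers that and keeps 66.484.
Round 1 (the seller proposes): the buyer can get 66.484 next round, worth 0.7 × 66.484 = 46.5388 now. The seller offers 46.5388 and keeps 100 − 46.5388 = 53.4612.

46.54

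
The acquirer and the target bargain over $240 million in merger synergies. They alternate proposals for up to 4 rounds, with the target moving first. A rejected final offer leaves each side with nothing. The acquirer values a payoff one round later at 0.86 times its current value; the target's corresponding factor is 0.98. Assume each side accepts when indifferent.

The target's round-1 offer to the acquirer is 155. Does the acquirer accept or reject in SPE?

Reject

Round 4 (the acquirer proposes): rejection yields 0 for the target; the acquirer offers 0 and keeps 240.
Round 3 (the target proposes): the acquirer can get 240 next round, worth 0.86 × 240 = 206.4 now, so the target offers 206.4, keeping 33.6.
Round 2 (the acquirer proposes): the target can get 33.6 next round, worth 0.98 × 33.6 = 32.928 now, so the acquirer offers 32.928, keeping 207.072.
So by rejecting in round 1, the acquirer gets 207.072 next round, worth 0.86 × 207.072 = 178.08192 now.
Offer 155 < 178.08192, so the acquirer rejects.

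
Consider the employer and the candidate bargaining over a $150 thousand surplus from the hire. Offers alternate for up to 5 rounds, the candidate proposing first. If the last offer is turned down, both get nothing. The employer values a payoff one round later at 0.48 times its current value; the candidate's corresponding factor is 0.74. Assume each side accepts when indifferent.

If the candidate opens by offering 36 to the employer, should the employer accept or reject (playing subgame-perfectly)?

Work out the employer's continuation value if the offer is rejected.
Round 5 (the candidate proposes): the employer will accept anything ≥ 0, so the candidate offers 0 and keeps 150.
Round 4 (the employer proposes): the candidate can get 150 next round, worth 0.74 × 150 = 111 now. The employer offers 111 and keeps 150 − 111 = 39.
Round 3 (the candidate proposes): the employer can get 39 next round, worth 0.48 × 39 = 18.72 now, so the candidate offers 18.72, keeping 131.28.
Round 2 (the employer proposes): the candidate can get 131.28 next round, worth 0.74 × 131.28 = 97.1472 now, so the employer offers 97.1472, keeping 52.8528.
So by rejecting in round 1, the employer gets 52.8528 next round, worth 0.48 × 52.8528 = 25.369344 now.
Offer 36 ≥ 25.369344, so the employer accepts.

Accept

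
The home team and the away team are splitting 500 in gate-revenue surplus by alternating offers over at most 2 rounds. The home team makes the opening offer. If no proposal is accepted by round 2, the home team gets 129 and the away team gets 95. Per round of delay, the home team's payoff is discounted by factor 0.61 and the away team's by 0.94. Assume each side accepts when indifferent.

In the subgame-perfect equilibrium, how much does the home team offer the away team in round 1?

348.74

Round 2 (the away team proposes): the home team gets 129 if talks fail, so the away team offers 129 and keeps 371.
Round 1 (the home team proposes): the away team can get 371 next round, worth 0.94 × 371 = 348.74 now. The home team offers 348.74 and keeps 500 − 348.74 = 151.26.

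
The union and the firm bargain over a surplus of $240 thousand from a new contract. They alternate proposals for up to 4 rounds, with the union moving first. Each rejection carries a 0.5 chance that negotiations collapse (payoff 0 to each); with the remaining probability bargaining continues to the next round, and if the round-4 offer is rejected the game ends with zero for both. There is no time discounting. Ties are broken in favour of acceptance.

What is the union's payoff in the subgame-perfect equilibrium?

Round 4 (the firm proposes): the union will accept anything ≥ 0, so the firm offers 0 and keeps 240.
Round 3 (the union proposes): rejecting gives the firm an expected 0.5 × 240 = 120, so the union offers 120, keeping 120.
Round 2 (the firm proposes): rejecting gives the union an expected 0.5 × 120 = 60. The firm offers 60 and keeps 240 − 60 = 180.
Round 1 (the union proposes): rejecting gives the firm an expected 0.5 × 180 = 90, so the union offers 90, keeping 150.

150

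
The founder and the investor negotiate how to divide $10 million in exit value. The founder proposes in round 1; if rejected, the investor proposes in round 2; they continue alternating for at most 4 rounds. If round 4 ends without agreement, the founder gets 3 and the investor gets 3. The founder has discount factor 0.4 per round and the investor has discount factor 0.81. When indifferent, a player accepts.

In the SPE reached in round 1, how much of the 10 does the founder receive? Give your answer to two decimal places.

3.30

Round 4 (the investor proposes): the founder gets 3 if talks fail, so the investor offers 3 and keeps 7.
Round 3 (the founder proposes): the investor can get 7 next round, worth 0.81 × 7 = 5.67 now, so the founder offers 5.67, keeping 4.33.
Round 2 (the investor proposes): the founder can get 4.33 next round, worth 0.4 × 4.33 = 1.732 now. The investor offers 1.732 and keeps 10 − 1.732 = 8.268.
Round 1 (the founder proposes): the investor can get 8.268 next round, worth 0.81 × 8.268 = 6.69708 now, so the founder offers 6.69708, keeping 3.30292.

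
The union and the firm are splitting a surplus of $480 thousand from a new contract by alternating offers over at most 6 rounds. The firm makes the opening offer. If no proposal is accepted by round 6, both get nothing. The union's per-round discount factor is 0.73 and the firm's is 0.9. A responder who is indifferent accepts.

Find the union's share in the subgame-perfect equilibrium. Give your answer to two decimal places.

Round 6 (the union proposes): the firm will accept anything ≥ 0, so the union offers 0 and keeps 480.
Round 5 (the firm proposes): the union can get 480 next round, worth 0.73 × 480 = 350.4 now; the firm offers that and keeps 129.6.
Round 4 (the union proposes): the firm can get 129.6 next round, worth 0.9 × 129.6 = 116.64 now. The union offers 116.64 and keeps 480 − 116.64 = 363.36.
Round 3 (the firm proposes): the union can get 363.36 next round, worth 0.73 × 363.36 = 265.2528 now; the firm offers that and keeps 214.7472.
Round 2 (the union proposes): the firm can get 214.7472 next round, worth 0.9 × 214.7472 = 193.27248 now; the union offers that and keeps 286.72752.
Round 1 (the firm proposes): the union can get 286.72752 next round, worth 0.73 × 286.72752 = 209.3110896 now; the firm offers that and keeps 270.6889104.

209.31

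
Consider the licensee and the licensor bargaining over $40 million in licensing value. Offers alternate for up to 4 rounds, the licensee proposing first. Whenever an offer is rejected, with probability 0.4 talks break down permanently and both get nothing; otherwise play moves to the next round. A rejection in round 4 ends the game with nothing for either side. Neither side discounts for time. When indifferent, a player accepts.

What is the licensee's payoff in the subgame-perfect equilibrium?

By backward induction:
Round 4 (the licensor proposes): rejection yields 0 for the licensee; the licensor offers 0 and keeps 40.
Round 3 (the licensee proposes): rejecting gives the licensor an expected 0.6 × 40 = 24; the licensee offers that and keeps 16.
Round 2 (the licensor proposes): rejecting gives the licensee an expected 0.6 × 16 = 9.6, so the licensor offers 9.6, keeping 30.4.
Round 1 (the licensee proposes): rejecting gives the licensor an expected 0.6 × 30.4 = 18.24, so the licensee offers 18.24, keeping 21.76.

21.76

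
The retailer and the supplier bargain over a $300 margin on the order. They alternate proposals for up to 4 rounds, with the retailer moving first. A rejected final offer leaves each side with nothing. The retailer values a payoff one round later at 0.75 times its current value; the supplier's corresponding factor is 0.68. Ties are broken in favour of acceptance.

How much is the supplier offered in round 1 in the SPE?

155.04

Round 4 (the supplier proposes): the retailer will accept anything ≥ 0, so the supplier offers 0 and keeps 300.
Round 3 (the retailer proposes): the supplier can get 300 next round, worth 0.68 × 300 = 204 now, so the retailer offers 204, keeping 96.
Round 2 (the supplier proposes): the retailer can get 96 next round, worth 0.75 × 96 = 72 now. The supplier offers 72 and keeps 300 − 72 = 228.
Round 1 (the retailer proposes): the supplier can get 228 next round, worth 0.68 × 228 = 155.04 now; the retailer offers that and keeps 144.96.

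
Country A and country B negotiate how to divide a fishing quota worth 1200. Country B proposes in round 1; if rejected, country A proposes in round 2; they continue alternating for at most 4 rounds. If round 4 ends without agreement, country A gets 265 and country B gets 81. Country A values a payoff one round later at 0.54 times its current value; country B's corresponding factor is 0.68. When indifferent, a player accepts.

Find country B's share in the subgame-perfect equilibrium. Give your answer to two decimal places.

Round 4 (country A proposes): country B gets 81 if talks fail, so country A offers 81 and keeps 1119.
Round 3 (country B proposes): country A can get 1119 next round, worth 0.54 × 1119 = 604.26 now, so country B offers 604.26, keeping 595.74.
Round 2 (country A proposes): country B can get 595.74 next round, worth 0.68 × 595.74 = 405.1032 now. Country A offers 405.1032 and keeps 1200 − 405.1032 = 794.8968.
Round 1 (country B proposes): country A can get 794.8968 next round, worth 0.54 × 794.8968 = 429.244272 now. Country B offers 429.244272 and keeps 1200 − 429.244272 = 770.755728.

770.76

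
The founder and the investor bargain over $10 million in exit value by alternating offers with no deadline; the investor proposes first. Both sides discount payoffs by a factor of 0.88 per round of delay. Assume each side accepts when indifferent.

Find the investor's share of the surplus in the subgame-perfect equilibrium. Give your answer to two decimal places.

5.32

When the investor proposes, the founder accepts any offer worth at least 0.88 times what the founder would get by proposing next round; and vice versa.
This gives x = 10 − 0.88y and y = 10 − 0.88x, where x and y are each side's share when it proposes.
Hence (1 − 0.88·0.88)x = 10(1 − 0.88), i.e. 0.2256·x = 1.2.
x ≈ 5.3191; the founder's share is 10 − x ≈ 4.6809.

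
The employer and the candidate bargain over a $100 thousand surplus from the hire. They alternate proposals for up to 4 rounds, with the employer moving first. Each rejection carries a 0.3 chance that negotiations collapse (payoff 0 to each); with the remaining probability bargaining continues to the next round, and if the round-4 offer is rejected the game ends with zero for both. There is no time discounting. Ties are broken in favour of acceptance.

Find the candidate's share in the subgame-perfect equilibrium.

Round 4 (the candidate proposes): the employer will accept anything ≥ 0, so the candidate offers 0 and keeps 100.
Round 3 (the employer proposes): rejecting gives the candidate an expected 0.7 × 100 = 70, so the employer offers 70, keeping 30.
Round 2 (the candidate proposes): rejecting gives the employer an expected 0.7 × 30 = 21; the candidate offers that and keeps 79.
Round 1 (the employer proposes): rejecting gives the candidate an expected 0.7 × 79 = 55.3; the employer offers that and keeps 44.7.

55.3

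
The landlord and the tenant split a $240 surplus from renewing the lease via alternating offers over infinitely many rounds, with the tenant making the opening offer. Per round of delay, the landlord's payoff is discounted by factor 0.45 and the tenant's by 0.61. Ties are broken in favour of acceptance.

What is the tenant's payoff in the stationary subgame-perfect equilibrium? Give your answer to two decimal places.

181.94

When the tenant proposes, the landlord accepts any offer worth at least 0.45 times what the landlord would get by proposing next round; and vice versa.
This gives x = 240 − 0.45y and y = 240 − 0.61x, where x and y are each side's share when it proposes.
Hence (1 − 0.45·0.61)x = 240(1 − 0.45), i.e. 0.7255·x = 132.
x ≈ 181.9435; the landlord's share is 240 − x ≈ 58.0565.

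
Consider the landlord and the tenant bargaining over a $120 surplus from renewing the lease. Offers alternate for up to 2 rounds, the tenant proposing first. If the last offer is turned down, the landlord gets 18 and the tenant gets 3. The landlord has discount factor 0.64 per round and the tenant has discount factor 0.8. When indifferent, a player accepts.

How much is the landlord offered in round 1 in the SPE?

Round 2 (the landlord proposes): the tenant gets 3 if talks fail, so the landlord offers 3 and keeps 117.
Round 1 (the tenant proposes): the landlord can get 117 next round, worth 0.64 × 117 = 74.88 now. The tenant offers 74.88 and keeps 120 − 74.88 = 45.12.

74.88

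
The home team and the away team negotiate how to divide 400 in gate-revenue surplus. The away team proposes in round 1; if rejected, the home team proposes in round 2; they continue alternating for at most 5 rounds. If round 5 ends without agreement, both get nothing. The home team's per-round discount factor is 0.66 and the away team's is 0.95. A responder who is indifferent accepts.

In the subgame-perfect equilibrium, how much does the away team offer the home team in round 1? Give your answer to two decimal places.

Round 5 (the away team proposes): the home team will accept anything ≥ 0, so the away team offers 0 and keeps 400.
Round 4 (the home team proposes): the away team can get 400 next round, worth 0.95 × 400 = 380 now. The home team offers 380 and keeps 400 − 380 = 20.
Round 3 (the away team proposes): the home team can get 20 next round, worth 0.66 × 20 = 13.2 now, so the away team offers 13.2, keeping 386.8.
Round 2 (the home team proposes): the away team can get 386.8 next round, worth 0.95 × 386.8 = 367.46 now, so the home team offers 367.46, keeping 32.54.
Round 1 (the away team proposes): the home team can get 32.54 next round, worth 0.66 × 32.54 = 21.4764 now. The away team offers 21.4764 and keeps 400 − 21.4764 = 378.5236.

21.48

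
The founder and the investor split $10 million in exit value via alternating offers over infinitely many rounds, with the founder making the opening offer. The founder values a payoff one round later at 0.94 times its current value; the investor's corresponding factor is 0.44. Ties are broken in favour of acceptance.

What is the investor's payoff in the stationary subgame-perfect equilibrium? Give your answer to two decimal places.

0.45

Let x be the founder's share when the founder proposes and y be the investor's share when the investor proposes.
The investor accepts iff offered ≥ 0.44·y, so x = 10 − 0.44y. Symmetrically y = 10 − 0.94x.
Substituting: x = 10 − 0.44(10 − 0.94x), giving x(1 − 0.94·0.44) = 10(1 − 0.44).
So x = 10 × 0.56 / 0.5864 ≈ 9.5498, and the investor receives 10 − x ≈ 0.4502.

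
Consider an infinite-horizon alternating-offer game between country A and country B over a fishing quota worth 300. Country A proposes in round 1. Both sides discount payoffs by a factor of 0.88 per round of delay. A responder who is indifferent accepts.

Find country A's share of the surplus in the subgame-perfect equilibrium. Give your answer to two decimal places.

159.57

In a stationary SPE each proposer offers the other exactly their discounted continuation value.
If country A keeps x when proposing and country B keeps y when proposing, then x = 300 − 0.88y and y = 300 − 0.88x.
Solving: x = 300(1 − 0.88) / (1 − 0.88·0.88) = 36 / 0.2256 ≈ 159.5745.
Country B gets 300 − 159.5745 ≈ 140.4255.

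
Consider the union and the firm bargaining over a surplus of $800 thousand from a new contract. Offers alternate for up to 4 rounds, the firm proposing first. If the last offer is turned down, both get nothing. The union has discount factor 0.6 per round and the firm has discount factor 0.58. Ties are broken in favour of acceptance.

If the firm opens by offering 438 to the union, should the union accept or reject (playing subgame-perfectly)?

Work out the union's continuation value if the offer is rejected.
Round 4 (the union proposes): rejection yields 0 for the firm; the union offers 0 and keeps 800.
Round 3 (the firm proposes): the union can get 800 next round, worth 0.6 × 800 = 480 now. The firm offers 480 and keeps 800 − 480 = 320.
Round 2 (the union proposes): the firm can get 320 next round, worth 0.58 × 320 = 185.6 now, so the union offers 185.6, keeping 614.4.
So by rejecting in round 1, the union gets 614.4 next round, worth 0.6 × 614.4 = 368.64 now.
Offer 438 ≥ 368.64, so the union accepts.

Accept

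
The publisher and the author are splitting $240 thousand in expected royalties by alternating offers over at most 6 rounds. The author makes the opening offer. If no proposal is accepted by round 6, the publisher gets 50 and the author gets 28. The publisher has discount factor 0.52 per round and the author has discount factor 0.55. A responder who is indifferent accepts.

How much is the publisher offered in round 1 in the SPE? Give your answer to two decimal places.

81.24

Round 6 (the publisher proposes): the author gets 28 if talks fail, so the publisher offers 28 and keeps 212.
Round 5 (the author proposes): the publisher can get 212 next round, worth 0.52 × 212 = 110.24 now; the author offers that and keeps 129.76.
Round 4 (the publisher proposes): the author can get 129.76 next round, worth 0.55 × 129.76 = 71.368 now; the publisher offers that and keeps 168.632.
Round 3 (the author proposes): the publisher can get 168.632 next round, worth 0.52 × 168.632 = 87.68864 now; the author offers that and keeps 152.31136.
Round 2 (the publisher proposes): the author can get 152.31136 next round, worth 0.55 × 152.31136 = 83.771248 now, so the publisher offers 83.771248, keeping 156.228752.
Round 1 (the author proposes): the publisher can get 156.228752 next round, worth 0.52 × 156.228752 = 81.23895104 now, so the author offers 81.23895104, keeping 158.76104896.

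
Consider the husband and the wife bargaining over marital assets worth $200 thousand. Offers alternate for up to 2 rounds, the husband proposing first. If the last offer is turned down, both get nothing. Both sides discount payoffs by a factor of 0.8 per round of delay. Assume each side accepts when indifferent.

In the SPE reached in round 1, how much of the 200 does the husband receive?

40

Solve by backward induction from round 2.
Round 2 (the wife proposes): rejection yields 0 for the husband; the wife offers 0 and keeps 200.
Round 1 (the husband proposes): the wife can get 200 next round, worth 0.8 × 200 = 160 now; the husband offers that and keeps 40.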